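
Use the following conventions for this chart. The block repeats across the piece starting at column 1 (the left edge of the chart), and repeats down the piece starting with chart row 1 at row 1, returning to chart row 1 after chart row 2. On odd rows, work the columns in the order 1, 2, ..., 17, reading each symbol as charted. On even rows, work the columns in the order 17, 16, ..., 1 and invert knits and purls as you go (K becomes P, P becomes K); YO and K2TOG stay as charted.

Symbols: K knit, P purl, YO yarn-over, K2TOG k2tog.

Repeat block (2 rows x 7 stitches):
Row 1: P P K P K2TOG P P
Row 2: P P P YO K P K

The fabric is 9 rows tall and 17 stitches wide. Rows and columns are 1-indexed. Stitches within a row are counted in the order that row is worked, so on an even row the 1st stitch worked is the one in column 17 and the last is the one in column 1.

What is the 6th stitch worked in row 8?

Row 8 uses chart row ((8-1) mod 2)+1 = 2. Row 8 is even, so WS.
Chart row 2 tiled across columns 1-17: P P P YO K P K P P P YO K P K P P P
Wrong side: read the tiled row from column 17 down to 1 and exchange K with P (leave YO, K2TOG).
Row 8 as worked: K K K P K P YO K K K P K P YO K K K
Counting 6 along the worked row gives P.

Result:
P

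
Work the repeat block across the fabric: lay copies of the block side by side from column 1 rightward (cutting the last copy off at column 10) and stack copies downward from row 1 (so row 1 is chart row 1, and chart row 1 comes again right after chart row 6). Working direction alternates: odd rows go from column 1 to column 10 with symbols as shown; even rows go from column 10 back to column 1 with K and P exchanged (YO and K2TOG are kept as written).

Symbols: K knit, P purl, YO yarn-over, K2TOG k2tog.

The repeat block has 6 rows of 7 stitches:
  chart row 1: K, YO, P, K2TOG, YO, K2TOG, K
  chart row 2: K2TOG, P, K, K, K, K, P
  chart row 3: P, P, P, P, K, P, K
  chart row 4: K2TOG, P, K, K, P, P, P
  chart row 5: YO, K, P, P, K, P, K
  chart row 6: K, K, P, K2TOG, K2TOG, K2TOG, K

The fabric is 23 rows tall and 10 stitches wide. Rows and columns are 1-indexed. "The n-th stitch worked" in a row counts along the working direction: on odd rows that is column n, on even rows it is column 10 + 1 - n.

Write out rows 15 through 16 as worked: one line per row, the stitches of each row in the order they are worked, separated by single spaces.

== ROWS AS WORKED ==
P P P P K P K P P P
P K K2TOG K K K P P K K2TOG

Derivation:
Row 15: chart row 3, RS - tile across columns 1-10 and work as-is.
Row 16: chart row 4, WS - tiled (columns 1-10): K2TOG P K K P P P K2TOG P K; work from column 10 back to 1 with K<->P swapped.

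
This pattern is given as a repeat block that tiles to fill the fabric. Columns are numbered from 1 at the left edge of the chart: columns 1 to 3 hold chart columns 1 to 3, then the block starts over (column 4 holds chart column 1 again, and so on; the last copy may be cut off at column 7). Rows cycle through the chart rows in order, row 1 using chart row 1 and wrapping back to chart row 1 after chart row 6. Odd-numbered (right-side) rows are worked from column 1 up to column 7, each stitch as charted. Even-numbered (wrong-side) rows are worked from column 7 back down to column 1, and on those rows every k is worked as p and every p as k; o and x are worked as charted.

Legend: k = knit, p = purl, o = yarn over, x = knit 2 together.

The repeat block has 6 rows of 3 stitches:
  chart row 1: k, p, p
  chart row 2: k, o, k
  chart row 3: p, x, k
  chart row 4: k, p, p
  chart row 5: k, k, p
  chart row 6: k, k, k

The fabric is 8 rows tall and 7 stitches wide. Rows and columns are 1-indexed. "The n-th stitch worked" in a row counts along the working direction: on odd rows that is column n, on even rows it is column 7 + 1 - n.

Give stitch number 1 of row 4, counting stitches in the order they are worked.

Stitch:
p

Derivation:
Row 4: (4-1) mod 6 = 3, so use chart row 4. Even row -> WS.
Chart row 4 tiled across columns 1-7: k p p k p p k
WS: work from column 7 back to column 1 (reverse the tiled row), swapping k<->p (o and x unchanged).
Row 4 as worked: p k k p k k p
Counting 1 along the worked row gives p.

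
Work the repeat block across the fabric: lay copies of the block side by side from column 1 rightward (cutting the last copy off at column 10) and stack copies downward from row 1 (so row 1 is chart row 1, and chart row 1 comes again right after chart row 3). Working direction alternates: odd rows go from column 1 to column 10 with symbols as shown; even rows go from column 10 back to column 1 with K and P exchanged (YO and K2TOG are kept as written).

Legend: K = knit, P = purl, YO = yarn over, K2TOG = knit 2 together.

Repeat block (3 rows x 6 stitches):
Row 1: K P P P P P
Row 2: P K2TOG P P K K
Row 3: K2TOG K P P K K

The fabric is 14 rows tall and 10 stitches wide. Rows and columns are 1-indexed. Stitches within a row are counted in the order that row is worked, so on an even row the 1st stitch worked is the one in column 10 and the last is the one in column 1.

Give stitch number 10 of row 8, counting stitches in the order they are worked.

Stitch:
K

Derivation:
For row 8: chart row = ((8-1) mod 3) + 1 = 2; this is a WS (even) row.
Chart row 2 tiled across columns 1-10: P K2TOG P P K K P K2TOG P P
Wrong side: read the tiled row from column 10 down to 1 and exchange K with P (leave YO, K2TOG).
Row 8 as worked: K K K2TOG K P P K K K2TOG K
Stitch 10 in working order -> K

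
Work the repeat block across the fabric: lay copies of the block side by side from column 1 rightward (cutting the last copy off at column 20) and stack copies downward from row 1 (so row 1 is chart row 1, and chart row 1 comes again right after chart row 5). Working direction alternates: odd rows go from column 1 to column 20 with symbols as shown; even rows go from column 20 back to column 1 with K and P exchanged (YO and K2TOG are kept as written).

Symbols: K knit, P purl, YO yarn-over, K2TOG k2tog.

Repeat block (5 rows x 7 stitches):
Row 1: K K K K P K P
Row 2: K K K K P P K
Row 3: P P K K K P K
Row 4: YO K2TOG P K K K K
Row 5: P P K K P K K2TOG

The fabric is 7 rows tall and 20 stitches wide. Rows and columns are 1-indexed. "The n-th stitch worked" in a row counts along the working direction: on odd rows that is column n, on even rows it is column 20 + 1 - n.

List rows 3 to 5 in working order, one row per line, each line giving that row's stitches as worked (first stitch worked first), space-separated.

Rows as worked:
P P K K K P K P P K K K P K P P K K K P
P P P K K2TOG YO P P P P K K2TOG YO P P P P K K2TOG YO
P P K K P K K2TOG P P K K P K K2TOG P P K K P K

Derivation:
Row 3: chart row 3, RS - tile across columns 1-20 and work as-is.
Row 4: chart row 4, WS - tiled (columns 1-20): YO K2TOG P K K K K YO K2TOG P K K K K YO K2TOG P K K K; work from column 20 back to 1 with K<->P swapped.
Row 5: chart row 5, RS - tile across columns 1-20 and work as-is.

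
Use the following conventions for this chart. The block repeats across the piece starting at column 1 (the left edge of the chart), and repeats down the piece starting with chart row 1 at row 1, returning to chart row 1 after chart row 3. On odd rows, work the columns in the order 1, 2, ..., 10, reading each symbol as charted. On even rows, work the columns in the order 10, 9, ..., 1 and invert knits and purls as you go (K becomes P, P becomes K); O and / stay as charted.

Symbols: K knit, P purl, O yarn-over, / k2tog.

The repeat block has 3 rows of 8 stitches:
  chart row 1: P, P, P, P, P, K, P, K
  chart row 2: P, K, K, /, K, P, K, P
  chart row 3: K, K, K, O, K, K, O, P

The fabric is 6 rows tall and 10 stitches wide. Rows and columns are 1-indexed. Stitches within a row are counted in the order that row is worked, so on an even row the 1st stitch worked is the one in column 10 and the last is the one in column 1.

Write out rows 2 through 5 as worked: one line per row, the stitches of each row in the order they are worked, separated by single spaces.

Row 2: chart row 2, WS - tiled (columns 1-10): P K K / K P K P P K; work from column 10 back to 1 with K<->P swapped.
Row 3: chart row 3, RS - tile across columns 1-10 and work as-is.
Row 4: chart row 1, WS - tiled (columns 1-10): P P P P P K P K P P; work from column 10 back to 1 with K<->P swapped.
Row 5: chart row 2, RS - tile across columns 1-10 and work as-is.

== ROWS AS WORKED ==
P K K P K P / P P K
K K K O K K O P K K
K K P K P K K K K K
P K K / K P K P P K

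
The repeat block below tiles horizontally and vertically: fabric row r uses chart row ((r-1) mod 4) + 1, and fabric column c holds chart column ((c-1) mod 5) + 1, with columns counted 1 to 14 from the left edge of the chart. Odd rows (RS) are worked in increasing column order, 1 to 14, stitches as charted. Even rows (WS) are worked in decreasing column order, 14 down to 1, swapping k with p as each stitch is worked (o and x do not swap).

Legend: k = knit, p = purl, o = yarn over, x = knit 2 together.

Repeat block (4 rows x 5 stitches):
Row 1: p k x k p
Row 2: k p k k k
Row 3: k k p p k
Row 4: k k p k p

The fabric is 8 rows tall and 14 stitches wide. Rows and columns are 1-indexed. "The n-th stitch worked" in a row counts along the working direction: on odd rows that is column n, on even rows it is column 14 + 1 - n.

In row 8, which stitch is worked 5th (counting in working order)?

Stitch:
k

Derivation:
Row 8 uses chart row ((8-1) mod 4)+1 = 4. Row 8 is even, so WS.
Chart row 4 tiled across columns 1-14: k k p k p k k p k p k k p k
WS: work from column 14 back to column 1 (reverse the tiled row), swapping k<->p (o and x unchanged).
Row 8 as worked: p k p p k p k p p k p k p p
Counting 5 along the worked row gives k.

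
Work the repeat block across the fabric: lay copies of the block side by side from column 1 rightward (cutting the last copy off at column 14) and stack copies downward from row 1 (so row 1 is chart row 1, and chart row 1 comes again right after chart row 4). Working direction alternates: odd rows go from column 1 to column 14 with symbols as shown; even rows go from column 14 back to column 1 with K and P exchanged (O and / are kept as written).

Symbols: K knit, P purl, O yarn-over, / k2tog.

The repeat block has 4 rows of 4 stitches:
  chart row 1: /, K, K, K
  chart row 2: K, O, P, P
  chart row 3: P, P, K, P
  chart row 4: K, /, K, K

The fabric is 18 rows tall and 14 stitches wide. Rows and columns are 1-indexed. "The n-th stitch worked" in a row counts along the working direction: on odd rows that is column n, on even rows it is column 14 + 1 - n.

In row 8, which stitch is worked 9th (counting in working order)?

Row 8 uses chart row ((8-1) mod 4)+1 = 4. Row 8 is even, so WS.
Chart row 4 tiled across columns 1-14: K / K K K / K K K / K K K /
WS: work from column 14 back to column 1 (reverse the tiled row), swapping K<->P (O and / unchanged).
Row 8 as worked: / P P P / P P P / P P P / P
Stitch 9 in working order -> /

Stitch:
/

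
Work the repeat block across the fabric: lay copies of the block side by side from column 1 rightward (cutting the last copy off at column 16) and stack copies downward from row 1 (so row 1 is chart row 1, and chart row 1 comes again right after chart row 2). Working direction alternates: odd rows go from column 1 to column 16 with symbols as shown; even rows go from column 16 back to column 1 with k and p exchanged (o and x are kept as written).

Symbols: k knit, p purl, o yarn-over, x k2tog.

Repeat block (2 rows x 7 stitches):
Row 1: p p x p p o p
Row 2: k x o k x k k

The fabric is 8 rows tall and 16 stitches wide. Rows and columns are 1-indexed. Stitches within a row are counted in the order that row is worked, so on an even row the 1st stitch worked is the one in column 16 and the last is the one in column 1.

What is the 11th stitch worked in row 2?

Row 2: (2-1) mod 2 = 1, so use chart row 2. Even row -> WS.
Chart row 2 tiled across columns 1-16: k x o k x k k k x o k x k k k x
Wrong side: read the tiled row from column 16 down to 1 and exchange k with p (leave o, x).
Row 2 as worked: x p p p x p o x p p p x p o x p
Stitch 11 in working order -> p

== STITCH ==
p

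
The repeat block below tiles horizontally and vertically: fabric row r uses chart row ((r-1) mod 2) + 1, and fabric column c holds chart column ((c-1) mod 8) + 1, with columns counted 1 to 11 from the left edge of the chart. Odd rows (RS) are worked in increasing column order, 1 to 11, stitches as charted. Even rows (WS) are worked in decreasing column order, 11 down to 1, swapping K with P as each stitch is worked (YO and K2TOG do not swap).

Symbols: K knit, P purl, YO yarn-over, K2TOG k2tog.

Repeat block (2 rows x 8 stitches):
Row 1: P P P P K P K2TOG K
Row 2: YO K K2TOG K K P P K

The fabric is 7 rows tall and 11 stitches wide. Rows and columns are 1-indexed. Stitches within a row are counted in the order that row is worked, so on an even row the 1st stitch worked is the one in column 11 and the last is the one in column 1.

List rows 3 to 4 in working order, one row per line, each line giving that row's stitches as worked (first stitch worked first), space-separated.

Row 3: chart row 1, RS - tile across columns 1-11 and work as-is.
Row 4: chart row 2, WS - tiled (columns 1-11): YO K K2TOG K K P P K YO K K2TOG; work from column 11 back to 1 with K<->P swapped.

== ROWS AS WORKED ==
P P P P K P K2TOG K P P P
K2TOG P YO P K K P P K2TOG P YO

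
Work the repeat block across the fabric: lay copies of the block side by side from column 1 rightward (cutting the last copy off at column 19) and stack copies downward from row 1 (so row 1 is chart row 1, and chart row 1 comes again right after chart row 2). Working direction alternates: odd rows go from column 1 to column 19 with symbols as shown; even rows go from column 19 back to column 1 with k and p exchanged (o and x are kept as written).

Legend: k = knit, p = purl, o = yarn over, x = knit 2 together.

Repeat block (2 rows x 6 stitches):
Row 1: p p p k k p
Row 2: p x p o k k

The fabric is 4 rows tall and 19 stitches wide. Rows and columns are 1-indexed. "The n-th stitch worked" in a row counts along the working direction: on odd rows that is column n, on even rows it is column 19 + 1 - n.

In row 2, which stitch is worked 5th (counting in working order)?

Stitch:
k

Derivation:
Row 2: (2-1) mod 2 = 1, so use chart row 2. Even row -> WS.
Chart row 2 tiled across columns 1-19: p x p o k k p x p o k k p x p o k k p
WS: work from column 19 back to column 1 (reverse the tiled row), swapping k<->p (o and x unchanged).
Row 2 as worked: k p p o k x k p p o k x k p p o k x k
Counting 5 along the worked row gives k.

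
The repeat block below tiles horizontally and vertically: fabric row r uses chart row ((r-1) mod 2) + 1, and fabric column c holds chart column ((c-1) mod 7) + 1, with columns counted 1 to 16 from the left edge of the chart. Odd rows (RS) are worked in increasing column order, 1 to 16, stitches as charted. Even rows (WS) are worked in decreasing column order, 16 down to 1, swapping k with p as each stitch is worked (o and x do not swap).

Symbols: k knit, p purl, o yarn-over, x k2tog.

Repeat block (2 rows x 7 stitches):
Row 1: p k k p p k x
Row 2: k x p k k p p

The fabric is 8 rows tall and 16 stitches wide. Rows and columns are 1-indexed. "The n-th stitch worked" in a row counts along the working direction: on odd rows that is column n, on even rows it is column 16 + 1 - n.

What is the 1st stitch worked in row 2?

== STITCH ==
x

Derivation:
For row 2: chart row = ((2-1) mod 2) + 1 = 2; this is a WS (even) row.
Chart row 2 tiled across columns 1-16: k x p k k p p k x p k k p p k x
Wrong side: read the tiled row from column 16 down to 1 and exchange k with p (leave o, x).
Row 2 as worked: x p k k p p k x p k k p p k x p
Stitch 1 in working order -> x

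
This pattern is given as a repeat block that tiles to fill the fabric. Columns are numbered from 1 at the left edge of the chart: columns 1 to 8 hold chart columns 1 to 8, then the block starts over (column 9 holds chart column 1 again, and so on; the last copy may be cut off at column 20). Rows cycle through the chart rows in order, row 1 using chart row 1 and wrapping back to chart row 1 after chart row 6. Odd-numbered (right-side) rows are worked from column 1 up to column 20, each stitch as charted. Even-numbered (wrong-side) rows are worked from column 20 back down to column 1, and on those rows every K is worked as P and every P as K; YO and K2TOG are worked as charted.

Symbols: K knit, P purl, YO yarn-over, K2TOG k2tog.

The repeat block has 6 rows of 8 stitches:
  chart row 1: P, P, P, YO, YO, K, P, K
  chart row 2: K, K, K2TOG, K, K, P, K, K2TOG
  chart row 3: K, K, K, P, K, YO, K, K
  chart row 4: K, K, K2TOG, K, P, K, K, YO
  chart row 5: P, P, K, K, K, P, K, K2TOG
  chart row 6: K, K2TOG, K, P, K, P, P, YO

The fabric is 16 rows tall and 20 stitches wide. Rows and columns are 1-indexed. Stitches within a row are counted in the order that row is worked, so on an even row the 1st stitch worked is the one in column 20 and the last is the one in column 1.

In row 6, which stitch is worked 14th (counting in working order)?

Stitch:
K

Derivation:
Row 6 uses chart row ((6-1) mod 6)+1 = 6. Row 6 is even, so WS.
Chart row 6 tiled across columns 1-20: K K2TOG K P K P P YO K K2TOG K P K P P YO K K2TOG K P
WS: work from column 20 back to column 1 (reverse the tiled row), swapping K<->P (YO and K2TOG unchanged).
Row 6 as worked: K P K2TOG P YO K K P K P K2TOG P YO K K P K P K2TOG P
Counting 14 along the worked row gives K.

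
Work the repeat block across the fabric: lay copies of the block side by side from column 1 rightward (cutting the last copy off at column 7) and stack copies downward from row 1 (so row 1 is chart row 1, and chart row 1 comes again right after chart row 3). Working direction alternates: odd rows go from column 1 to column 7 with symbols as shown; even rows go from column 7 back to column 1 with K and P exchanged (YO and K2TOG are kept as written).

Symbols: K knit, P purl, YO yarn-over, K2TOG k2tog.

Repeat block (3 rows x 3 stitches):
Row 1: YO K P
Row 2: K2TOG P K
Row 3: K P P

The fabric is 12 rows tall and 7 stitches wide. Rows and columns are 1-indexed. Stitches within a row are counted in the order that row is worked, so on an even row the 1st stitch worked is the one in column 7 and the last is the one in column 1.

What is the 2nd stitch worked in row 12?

Row 12: (12-1) mod 3 = 2, so use chart row 3. Even row -> WS.
Chart row 3 tiled across columns 1-7: K P P K P P K
Wrong side: read the tiled row from column 7 down to 1 and exchange K with P (leave YO, K2TOG).
Row 12 as worked: P K K P K K P
The 2nd stitch worked is K.

Result:
K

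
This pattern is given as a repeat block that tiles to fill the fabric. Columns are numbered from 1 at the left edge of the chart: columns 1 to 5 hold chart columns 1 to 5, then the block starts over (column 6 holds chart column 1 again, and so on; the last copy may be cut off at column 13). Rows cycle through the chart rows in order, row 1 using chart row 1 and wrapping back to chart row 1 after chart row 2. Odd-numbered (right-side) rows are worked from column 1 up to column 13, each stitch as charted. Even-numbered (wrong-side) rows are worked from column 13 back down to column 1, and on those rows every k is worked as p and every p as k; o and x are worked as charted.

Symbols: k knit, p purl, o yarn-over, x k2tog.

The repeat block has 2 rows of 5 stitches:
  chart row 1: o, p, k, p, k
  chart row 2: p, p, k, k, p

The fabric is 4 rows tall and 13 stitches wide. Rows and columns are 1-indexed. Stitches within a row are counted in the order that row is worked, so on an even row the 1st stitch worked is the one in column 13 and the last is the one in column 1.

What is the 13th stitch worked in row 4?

Stitch:
k

Derivation:
Row 4: (4-1) mod 2 = 1, so use chart row 2. Even row -> WS.
Chart row 2 tiled across columns 1-13: p p k k p p p k k p p p k
WS row: flip the tiled sequence (start at column 13) and apply k<->p; o and x stay.
Row 4 as worked: p k k k p p k k k p p k k
Stitch 13 in working order -> k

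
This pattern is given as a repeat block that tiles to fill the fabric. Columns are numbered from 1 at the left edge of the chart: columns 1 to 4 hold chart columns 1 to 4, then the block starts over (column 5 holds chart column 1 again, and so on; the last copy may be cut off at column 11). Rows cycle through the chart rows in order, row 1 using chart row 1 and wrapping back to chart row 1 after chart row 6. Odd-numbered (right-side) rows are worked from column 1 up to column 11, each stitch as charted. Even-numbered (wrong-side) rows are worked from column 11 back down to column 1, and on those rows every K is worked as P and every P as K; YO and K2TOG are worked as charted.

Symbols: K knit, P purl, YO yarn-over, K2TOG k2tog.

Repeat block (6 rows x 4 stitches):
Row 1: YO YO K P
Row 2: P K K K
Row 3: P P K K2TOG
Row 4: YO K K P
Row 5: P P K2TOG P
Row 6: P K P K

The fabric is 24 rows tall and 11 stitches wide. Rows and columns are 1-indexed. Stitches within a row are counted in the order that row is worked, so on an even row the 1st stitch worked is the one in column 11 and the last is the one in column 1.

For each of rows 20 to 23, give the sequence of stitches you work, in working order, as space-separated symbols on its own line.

Row 20: chart row 2, WS - tiled (columns 1-11): P K K K P K K K P K K; work from column 11 back to 1 with K<->P swapped.
Row 21: chart row 3, RS - tile across columns 1-11 and work as-is.
Row 22: chart row 4, WS - tiled (columns 1-11): YO K K P YO K K P YO K K; work from column 11 back to 1 with K<->P swapped.
Row 23: chart row 5, RS - tile across columns 1-11 and work as-is.

Result:
P P K P P P K P P P K
P P K K2TOG P P K K2TOG P P K
P P YO K P P YO K P P YO
P P K2TOG P P P K2TOG P P P K2TOG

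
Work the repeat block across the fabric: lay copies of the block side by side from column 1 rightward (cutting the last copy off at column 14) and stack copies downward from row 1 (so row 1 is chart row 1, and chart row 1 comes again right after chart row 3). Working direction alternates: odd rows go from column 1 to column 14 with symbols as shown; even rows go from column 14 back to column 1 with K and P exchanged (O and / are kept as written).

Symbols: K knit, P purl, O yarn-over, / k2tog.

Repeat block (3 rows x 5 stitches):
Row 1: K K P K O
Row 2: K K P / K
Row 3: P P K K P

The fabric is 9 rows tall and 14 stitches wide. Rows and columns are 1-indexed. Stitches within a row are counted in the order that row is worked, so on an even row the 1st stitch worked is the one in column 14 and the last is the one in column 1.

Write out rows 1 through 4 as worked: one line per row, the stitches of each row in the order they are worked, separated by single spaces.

Result:
K K P K O K K P K O K K P K
/ K P P P / K P P P / K P P
P P K K P P P K K P P P K K
P K P P O P K P P O P K P P

Derivation:
Row 1: chart row 1, RS - tile across columns 1-14 and work as-is.
Row 2: chart row 2, WS - tiled (columns 1-14): K K P / K K K P / K K K P /; work from column 14 back to 1 with K<->P swapped.
Row 3: chart row 3, RS - tile across columns 1-14 and work as-is.
Row 4: chart row 1, WS - tiled (columns 1-14): K K P K O K K P K O K K P K; work from column 14 back to 1 with K<->P swapped.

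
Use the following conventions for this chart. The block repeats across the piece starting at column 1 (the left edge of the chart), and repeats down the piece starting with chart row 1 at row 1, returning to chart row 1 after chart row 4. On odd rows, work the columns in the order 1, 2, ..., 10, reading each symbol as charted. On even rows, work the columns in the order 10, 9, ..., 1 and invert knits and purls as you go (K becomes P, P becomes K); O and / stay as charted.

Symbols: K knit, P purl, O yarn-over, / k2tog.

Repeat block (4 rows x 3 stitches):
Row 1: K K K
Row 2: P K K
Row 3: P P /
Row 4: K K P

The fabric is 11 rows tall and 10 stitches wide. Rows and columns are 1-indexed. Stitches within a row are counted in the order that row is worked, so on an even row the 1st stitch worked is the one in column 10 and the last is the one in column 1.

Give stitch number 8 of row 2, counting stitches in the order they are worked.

Row 2 uses chart row ((2-1) mod 4)+1 = 2. Row 2 is even, so WS.
Chart row 2 tiled across columns 1-10: P K K P K K P K K P
Wrong side: read the tiled row from column 10 down to 1 and exchange K with P (leave O, /).
Row 2 as worked: K P P K P P K P P K
Counting 8 along the worked row gives P.

== STITCH ==
P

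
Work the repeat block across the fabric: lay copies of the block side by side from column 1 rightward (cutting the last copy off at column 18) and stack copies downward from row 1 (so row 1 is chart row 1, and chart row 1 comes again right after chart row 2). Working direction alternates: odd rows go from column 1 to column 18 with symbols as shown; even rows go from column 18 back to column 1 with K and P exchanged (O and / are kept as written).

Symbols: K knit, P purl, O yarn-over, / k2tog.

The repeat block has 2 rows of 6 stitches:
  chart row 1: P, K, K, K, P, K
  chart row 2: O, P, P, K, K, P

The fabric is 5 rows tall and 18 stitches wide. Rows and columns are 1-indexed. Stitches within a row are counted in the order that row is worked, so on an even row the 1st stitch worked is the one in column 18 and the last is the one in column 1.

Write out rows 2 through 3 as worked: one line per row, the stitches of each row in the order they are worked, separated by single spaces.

Result:
K P P K K O K P P K K O K P P K K O
P K K K P K P K K K P K P K K K P K

Derivation:
Row 2: chart row 2, WS - tiled (columns 1-18): O P P K K P O P P K K P O P P K K P; work from column 18 back to 1 with K<->P swapped.
Row 3: chart row 1, RS - tile across columns 1-18 and work as-is.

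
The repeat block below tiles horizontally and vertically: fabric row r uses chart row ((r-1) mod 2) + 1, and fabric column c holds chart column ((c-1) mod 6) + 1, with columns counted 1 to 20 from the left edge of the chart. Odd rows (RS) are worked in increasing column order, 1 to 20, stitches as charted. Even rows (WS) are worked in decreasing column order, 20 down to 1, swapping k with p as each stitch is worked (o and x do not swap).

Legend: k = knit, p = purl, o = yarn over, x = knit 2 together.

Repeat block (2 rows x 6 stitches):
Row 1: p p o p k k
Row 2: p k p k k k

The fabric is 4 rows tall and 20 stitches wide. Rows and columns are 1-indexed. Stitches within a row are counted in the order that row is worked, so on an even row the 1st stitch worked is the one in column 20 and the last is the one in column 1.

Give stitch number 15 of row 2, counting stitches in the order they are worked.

Row 2 uses chart row ((2-1) mod 2)+1 = 2. Row 2 is even, so WS.
Chart row 2 tiled across columns 1-20: p k p k k k p k p k k k p k p k k k p k
WS row: flip the tiled sequence (start at column 20) and apply k<->p; o and x stay.
Row 2 as worked: p k p p p k p k p p p k p k p p p k p k
Counting 15 along the worked row gives p.

== STITCH ==
p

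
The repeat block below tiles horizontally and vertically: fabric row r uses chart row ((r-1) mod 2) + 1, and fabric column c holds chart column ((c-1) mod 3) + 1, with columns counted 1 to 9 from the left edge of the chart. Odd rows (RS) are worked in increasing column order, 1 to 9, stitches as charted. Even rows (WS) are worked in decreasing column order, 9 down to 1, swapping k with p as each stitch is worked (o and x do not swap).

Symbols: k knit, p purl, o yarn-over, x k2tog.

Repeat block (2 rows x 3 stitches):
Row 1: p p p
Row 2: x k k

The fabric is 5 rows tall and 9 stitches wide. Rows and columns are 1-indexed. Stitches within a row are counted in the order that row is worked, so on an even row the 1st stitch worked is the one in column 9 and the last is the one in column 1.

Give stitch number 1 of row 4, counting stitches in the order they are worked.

Stitch:
p

Derivation:
For row 4: chart row = ((4-1) mod 2) + 1 = 2; this is a WS (even) row.
Chart row 2 tiled across columns 1-9: x k k x k k x k k
WS row: flip the tiled sequence (start at column 9) and apply k<->p; o and x stay.
Row 4 as worked: p p x p p x p p x
The 1st stitch worked is p.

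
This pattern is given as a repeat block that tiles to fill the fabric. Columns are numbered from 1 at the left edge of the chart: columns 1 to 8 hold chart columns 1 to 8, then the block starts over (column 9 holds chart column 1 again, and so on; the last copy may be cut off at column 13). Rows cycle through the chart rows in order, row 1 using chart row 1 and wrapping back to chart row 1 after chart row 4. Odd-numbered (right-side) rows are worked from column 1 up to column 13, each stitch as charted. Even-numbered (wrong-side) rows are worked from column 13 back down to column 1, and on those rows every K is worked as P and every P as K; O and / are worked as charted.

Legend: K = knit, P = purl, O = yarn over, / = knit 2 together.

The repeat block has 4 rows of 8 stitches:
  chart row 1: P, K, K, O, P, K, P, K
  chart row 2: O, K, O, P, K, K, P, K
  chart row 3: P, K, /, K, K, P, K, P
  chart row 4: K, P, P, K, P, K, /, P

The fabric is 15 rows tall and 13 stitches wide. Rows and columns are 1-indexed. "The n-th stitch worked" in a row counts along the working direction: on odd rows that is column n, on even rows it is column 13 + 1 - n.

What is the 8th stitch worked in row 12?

Row 12 uses chart row ((12-1) mod 4)+1 = 4. Row 12 is even, so WS.
Chart row 4 tiled across columns 1-13: K P P K P K / P K P P K P
Wrong side: read the tiled row from column 13 down to 1 and exchange K with P (leave O, /).
Row 12 as worked: K P K K P K / P K P K K P
Stitch 8 in working order -> P

== STITCH ==
P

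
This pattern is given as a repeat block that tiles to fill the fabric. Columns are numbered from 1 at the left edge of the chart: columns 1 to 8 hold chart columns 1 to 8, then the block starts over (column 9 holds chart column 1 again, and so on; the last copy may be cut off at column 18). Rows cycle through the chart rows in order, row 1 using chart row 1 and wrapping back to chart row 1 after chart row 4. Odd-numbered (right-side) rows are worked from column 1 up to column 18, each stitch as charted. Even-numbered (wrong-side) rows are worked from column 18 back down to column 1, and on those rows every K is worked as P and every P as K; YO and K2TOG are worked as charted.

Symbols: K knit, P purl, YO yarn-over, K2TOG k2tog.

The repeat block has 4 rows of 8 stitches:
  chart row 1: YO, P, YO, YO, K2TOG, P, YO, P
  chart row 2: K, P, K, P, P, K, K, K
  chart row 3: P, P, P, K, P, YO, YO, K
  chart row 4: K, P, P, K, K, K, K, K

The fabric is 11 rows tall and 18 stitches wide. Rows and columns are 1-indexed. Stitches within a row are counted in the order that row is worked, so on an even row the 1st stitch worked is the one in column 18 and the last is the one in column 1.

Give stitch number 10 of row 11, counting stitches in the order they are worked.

Result:
P

Derivation:
Row 11 uses chart row ((11-1) mod 4)+1 = 3. Row 11 is odd, so RS.
Chart row 3 tiled across columns 1-18: P P P K P YO YO K P P P K P YO YO K P P
RS row: no reversal, no swap; stitch n worked = column n.
Counting 10 along the worked row gives P.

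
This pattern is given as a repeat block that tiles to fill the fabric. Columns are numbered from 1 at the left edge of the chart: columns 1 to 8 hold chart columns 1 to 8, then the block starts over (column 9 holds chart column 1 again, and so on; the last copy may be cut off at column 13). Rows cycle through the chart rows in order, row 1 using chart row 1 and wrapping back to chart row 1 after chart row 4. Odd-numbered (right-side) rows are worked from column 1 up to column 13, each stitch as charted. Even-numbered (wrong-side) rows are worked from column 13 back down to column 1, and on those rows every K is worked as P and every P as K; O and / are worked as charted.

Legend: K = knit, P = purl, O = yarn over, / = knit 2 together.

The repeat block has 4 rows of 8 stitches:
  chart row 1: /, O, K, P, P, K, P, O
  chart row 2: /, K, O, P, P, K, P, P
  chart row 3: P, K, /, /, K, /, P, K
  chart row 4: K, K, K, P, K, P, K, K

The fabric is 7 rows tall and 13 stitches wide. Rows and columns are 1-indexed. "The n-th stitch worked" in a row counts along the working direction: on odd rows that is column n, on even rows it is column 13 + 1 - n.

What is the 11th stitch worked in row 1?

For row 1: chart row = ((1-1) mod 4) + 1 = 1; this is a RS (odd) row.
Chart row 1 tiled across columns 1-13: / O K P P K P O / O K P P
Right side: take the tiled row as-is (worked left to right from column 1).
Stitch 11 in working order -> K

Stitch:
K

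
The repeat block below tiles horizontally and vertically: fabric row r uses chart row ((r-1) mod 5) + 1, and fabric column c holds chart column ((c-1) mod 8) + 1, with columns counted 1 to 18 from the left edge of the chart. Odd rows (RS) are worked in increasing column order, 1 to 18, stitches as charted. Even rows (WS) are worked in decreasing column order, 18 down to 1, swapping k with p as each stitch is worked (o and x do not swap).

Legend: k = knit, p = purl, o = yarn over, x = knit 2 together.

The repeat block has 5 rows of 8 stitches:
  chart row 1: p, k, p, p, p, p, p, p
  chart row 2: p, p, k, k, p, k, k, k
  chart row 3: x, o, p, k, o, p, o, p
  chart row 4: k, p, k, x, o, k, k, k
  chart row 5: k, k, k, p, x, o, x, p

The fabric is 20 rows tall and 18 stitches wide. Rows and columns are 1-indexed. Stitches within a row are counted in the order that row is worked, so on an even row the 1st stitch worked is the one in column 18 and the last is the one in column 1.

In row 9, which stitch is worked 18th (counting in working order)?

For row 9: chart row = ((9-1) mod 5) + 1 = 4; this is a RS (odd) row.
Chart row 4 tiled across columns 1-18: k p k x o k k k k p k x o k k k k p
Right side: take the tiled row as-is (worked left to right from column 1).
The 18th stitch worked is p.

Stitch:
p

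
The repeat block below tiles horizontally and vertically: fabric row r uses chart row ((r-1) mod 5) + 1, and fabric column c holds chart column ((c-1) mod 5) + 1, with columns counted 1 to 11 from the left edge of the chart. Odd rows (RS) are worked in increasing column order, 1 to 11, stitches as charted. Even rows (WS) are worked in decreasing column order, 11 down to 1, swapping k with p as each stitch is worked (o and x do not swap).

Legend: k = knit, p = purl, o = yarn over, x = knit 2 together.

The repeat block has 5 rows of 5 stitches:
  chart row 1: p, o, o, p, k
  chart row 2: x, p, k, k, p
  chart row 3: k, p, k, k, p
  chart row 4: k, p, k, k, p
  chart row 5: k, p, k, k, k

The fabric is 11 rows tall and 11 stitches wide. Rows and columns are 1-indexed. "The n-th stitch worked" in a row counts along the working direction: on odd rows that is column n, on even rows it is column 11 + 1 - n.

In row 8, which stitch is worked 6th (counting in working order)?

== STITCH ==
p

Derivation:
Row 8: (8-1) mod 5 = 2, so use chart row 3. Even row -> WS.
Chart row 3 tiled across columns 1-11: k p k k p k p k k p k
Wrong side: read the tiled row from column 11 down to 1 and exchange k with p (leave o, x).
Row 8 as worked: p k p p k p k p p k p
Stitch 6 in working order -> p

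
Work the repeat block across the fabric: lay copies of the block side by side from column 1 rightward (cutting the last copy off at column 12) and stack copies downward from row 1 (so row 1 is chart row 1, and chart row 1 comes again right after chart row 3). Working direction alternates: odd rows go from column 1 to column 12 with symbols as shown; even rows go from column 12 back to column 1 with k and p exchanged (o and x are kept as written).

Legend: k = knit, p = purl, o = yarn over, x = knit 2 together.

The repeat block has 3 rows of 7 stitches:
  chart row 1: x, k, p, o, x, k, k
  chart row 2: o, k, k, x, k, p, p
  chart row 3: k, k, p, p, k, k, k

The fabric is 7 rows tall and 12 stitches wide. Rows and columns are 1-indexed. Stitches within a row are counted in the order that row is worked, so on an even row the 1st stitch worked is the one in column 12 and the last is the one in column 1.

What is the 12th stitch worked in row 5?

For row 5: chart row = ((5-1) mod 3) + 1 = 2; this is a RS (odd) row.
Chart row 2 tiled across columns 1-12: o k k x k p p o k k x k
RS row: no reversal, no swap; stitch n worked = column n.
The 12th stitch worked is k.

Stitch:
k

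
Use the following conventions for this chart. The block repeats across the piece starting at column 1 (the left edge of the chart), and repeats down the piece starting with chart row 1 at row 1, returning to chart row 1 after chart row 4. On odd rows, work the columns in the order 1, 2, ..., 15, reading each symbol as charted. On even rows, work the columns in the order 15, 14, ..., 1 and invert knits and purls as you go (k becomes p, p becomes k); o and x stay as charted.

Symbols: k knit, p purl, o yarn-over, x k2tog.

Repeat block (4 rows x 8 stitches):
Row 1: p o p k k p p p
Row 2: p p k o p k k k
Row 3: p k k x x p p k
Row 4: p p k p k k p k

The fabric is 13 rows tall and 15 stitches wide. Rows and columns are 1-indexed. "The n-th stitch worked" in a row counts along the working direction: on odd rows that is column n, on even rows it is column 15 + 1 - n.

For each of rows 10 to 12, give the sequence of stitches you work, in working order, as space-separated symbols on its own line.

Row 10: chart row 2, WS - tiled (columns 1-15): p p k o p k k k p p k o p k k; work from column 15 back to 1 with k<->p swapped.
Row 11: chart row 3, RS - tile across columns 1-15 and work as-is.
Row 12: chart row 4, WS - tiled (columns 1-15): p p k p k k p k p p k p k k p; work from column 15 back to 1 with k<->p swapped.

== ROWS AS WORKED ==
p p k o p k k p p p k o p k k
p k k x x p p k p k k x x p p
k p p k p k k p k p p k p k k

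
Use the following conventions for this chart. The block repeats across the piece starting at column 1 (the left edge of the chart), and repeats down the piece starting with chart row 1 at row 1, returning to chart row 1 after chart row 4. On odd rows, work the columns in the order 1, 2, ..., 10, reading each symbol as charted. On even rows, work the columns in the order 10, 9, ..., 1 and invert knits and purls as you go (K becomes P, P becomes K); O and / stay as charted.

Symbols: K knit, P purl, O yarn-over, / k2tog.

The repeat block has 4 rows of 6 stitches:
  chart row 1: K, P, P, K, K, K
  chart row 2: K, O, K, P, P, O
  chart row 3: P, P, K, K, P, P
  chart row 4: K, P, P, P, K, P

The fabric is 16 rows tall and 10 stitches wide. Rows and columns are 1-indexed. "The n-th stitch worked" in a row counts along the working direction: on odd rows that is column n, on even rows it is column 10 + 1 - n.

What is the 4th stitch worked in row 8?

Result:
P

Derivation:
Row 8 uses chart row ((8-1) mod 4)+1 = 4. Row 8 is even, so WS.
Chart row 4 tiled across columns 1-10: K P P P K P K P P P
Wrong side: read the tiled row from column 10 down to 1 and exchange K with P (leave O, /).
Row 8 as worked: K K K P K P K K K P
Stitch 4 in working order -> P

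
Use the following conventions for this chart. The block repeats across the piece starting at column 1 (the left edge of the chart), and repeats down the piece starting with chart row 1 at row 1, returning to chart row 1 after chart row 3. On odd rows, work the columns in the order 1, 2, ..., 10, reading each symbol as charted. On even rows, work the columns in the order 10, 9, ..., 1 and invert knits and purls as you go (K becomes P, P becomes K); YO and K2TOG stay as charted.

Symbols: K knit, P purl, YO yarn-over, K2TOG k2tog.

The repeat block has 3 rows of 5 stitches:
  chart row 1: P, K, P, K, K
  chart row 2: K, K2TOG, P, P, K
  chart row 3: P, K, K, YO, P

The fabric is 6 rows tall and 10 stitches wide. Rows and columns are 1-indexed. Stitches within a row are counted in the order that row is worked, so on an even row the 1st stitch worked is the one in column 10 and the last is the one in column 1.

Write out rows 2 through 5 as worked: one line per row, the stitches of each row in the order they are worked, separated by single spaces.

Row 2: chart row 2, WS - tiled (columns 1-10): K K2TOG P P K K K2TOG P P K; work from column 10 back to 1 with K<->P swapped.
Row 3: chart row 3, RS - tile across columns 1-10 and work as-is.
Row 4: chart row 1, WS - tiled (columns 1-10): P K P K K P K P K K; work from column 10 back to 1 with K<->P swapped.
Row 5: chart row 2, RS - tile across columns 1-10 and work as-is.

Rows as worked:
P K K K2TOG P P K K K2TOG P
P K K YO P P K K YO P
P P K P K P P K P K
K K2TOG P P K K K2TOG P P K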